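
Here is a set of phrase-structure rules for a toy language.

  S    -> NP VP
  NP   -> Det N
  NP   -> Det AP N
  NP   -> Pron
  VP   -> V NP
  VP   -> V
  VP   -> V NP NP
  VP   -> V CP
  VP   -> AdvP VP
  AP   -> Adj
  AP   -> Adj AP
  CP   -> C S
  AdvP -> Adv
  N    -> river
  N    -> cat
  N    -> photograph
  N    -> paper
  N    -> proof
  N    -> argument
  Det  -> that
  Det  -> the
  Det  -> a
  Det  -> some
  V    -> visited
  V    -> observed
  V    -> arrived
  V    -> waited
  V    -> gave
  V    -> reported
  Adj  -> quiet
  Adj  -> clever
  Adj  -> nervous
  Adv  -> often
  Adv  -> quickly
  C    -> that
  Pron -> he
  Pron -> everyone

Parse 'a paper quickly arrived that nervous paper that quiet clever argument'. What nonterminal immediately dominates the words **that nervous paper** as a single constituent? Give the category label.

[S [NP [Det a] [N paper]] [VP [AdvP [Adv quickly]] [VP [V arrived] [NP [Det that] [AP [Adj nervous]] [N paper]] [NP [Det that] [AP [Adj quiet] [AP [Adj clever]]] [N argument]]]]]
The span 'that nervous paper' is the NP node built by NP → Det AP N.

NP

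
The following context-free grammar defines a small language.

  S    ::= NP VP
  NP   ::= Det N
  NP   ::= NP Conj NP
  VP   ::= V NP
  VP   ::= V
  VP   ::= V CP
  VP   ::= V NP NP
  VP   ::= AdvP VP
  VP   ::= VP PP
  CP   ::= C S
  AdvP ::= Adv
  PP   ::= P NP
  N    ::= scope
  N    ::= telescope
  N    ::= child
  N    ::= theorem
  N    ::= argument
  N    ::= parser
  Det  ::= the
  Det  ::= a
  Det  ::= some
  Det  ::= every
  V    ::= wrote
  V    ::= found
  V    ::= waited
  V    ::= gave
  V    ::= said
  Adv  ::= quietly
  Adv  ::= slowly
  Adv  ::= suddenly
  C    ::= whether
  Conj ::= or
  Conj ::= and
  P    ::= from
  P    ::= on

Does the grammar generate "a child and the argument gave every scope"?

[S [NP [NP [Det a] [N child]] [Conj and] [NP [Det the] [N argument]]] [VP [V gave] [NP [Det every] [N scope]]]]
The bracketing above is licensed at every node by one of the given productions, with S at the root.

Grammatical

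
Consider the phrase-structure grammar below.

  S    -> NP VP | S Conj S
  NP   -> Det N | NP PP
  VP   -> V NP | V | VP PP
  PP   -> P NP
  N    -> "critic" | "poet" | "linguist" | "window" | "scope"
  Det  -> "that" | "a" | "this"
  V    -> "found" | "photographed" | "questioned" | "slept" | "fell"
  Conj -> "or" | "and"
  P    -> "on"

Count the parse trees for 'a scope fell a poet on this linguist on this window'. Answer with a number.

Two of the 5 distinct bracketings:
[S [NP [Det a] [N scope]] [VP [V fell] [NP [NP [Det a] [N poet]] [PP [P on] [NP [NP [Det this] [N linguist]] [PP [P on] [NP [Det this] [N window]]]]]]]]
[S [NP [Det a] [N scope]] [VP [V fell] [NP [NP [NP [Det a] [N poet]] [PP [P on] [NP [Det this] [N linguist]]]] [PP [P on] [NP [Det this] [N window]]]]]]
The trees differ in how a recursive rule is bracketed over the same span.

5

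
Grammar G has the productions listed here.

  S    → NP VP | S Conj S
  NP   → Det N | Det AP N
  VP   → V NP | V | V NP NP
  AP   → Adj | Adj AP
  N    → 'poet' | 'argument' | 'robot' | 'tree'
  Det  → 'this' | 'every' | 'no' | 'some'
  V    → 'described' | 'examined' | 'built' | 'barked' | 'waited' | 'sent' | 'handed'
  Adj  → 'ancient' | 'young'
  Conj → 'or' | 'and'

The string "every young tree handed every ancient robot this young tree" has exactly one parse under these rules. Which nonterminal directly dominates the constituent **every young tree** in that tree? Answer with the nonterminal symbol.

S
  NP
    Det: every
    AP
      Adj: young
    N: tree
  VP
    V: handed
    NP
      Det: every
      AP
        Adj: ancient
      N: robot
    NP
      Det: this
      AP
        Adj: young
      N: tree
The span 'every young tree' is the NP node built by NP → Det AP N.
Its mother is the S built by S → NP VP.

S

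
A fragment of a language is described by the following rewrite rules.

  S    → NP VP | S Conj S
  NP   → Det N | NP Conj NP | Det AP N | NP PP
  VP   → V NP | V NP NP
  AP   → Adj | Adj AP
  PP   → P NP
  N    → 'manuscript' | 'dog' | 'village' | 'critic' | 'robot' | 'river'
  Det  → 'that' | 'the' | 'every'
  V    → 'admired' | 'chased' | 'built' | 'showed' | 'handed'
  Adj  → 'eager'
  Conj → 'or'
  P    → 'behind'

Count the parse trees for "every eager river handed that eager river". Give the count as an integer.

[S [NP [Det every] [AP [Adj eager]] [N river]] [VP [V handed] [NP [Det that] [AP [Adj eager]] [N river]]]]
No rule offers an alternative attachment or grouping for any span, so this is the only derivation.

1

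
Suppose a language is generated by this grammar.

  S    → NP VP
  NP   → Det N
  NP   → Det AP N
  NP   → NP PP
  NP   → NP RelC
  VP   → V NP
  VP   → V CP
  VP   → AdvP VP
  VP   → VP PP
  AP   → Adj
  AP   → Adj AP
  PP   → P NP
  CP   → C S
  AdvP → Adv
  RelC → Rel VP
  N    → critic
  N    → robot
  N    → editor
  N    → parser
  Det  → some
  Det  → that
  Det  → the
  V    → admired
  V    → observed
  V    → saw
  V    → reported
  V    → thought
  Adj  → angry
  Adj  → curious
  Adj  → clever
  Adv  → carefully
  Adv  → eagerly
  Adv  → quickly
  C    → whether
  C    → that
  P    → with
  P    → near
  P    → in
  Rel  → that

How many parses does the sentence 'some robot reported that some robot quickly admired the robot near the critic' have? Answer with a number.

Two of the 4 distinct bracketings:
[S [NP [Det some] [N robot]] [VP [V reported] [CP [C that] [S [NP [Det some] [N robot]] [VP [AdvP [Adv quickly]] [VP [V admired] [NP [NP [Det the] [N robot]] [PP [P near] [NP [Det the] [N critic]]]]]]]]]]
[S [NP [Det some] [N robot]] [VP [V reported] [CP [C that] [S [NP [Det some] [N robot]] [VP [AdvP [Adv quickly]] [VP [VP [V admired] [NP [Det the] [N robot]]] [PP [P near] [NP [Det the] [N critic]]]]]]]]]
The difference turns on whether NP → NP PP is used at the relevant span, versus an alternative expansion of NP.

4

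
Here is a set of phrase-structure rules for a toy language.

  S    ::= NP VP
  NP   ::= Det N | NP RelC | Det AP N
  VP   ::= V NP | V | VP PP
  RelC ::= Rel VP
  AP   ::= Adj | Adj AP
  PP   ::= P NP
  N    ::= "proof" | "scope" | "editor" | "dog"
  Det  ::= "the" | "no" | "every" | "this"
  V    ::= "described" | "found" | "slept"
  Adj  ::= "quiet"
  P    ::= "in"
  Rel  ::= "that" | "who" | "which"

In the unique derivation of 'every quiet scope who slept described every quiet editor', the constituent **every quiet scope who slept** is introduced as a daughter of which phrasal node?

S

S
  NP
    NP
      Det: every
      AP
        Adj: quiet
      N: scope
    RelC
      Rel: who
      VP
        V: slept
  VP
    V: described
    NP
      Det: every
      AP
        Adj: quiet
      N: editor
The span 'every quiet scope who slept' is the NP node built by NP → NP RelC.
Its mother is the S built by S → NP VP.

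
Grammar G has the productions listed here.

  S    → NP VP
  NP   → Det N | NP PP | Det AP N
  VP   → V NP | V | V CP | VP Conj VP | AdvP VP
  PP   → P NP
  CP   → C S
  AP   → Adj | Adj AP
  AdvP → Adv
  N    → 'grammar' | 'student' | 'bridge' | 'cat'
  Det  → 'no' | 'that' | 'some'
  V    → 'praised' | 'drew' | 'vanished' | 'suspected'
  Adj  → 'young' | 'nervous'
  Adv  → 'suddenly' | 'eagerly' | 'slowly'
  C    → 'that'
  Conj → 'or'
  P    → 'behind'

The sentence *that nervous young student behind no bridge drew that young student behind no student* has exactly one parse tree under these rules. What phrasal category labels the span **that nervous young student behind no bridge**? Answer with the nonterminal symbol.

NP

S
  NP
    NP
      Det: that
      AP
        Adj: nervous
        AP
          Adj: young
      N: student
    PP
      P: behind
      NP
        Det: no
        N: bridge
  VP
    V: drew
    NP
      NP
        Det: that
        AP
          Adj: young
        N: student
      PP
        P: behind
        NP
          Det: no
          N: student
The span 'that nervous young student behind no bridge' is the NP node built by NP → NP PP.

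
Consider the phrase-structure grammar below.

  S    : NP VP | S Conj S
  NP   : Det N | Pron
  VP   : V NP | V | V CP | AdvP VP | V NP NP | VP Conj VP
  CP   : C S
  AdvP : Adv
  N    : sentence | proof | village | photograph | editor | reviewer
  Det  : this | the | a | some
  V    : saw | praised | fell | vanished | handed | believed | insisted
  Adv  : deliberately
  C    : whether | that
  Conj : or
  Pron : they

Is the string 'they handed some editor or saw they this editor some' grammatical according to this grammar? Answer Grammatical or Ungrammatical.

Ungrammatical

For S → NP VP, the only prefix that parses as NP is 'they', but the remainder 'handed some editor or saw they this editor some' is not a VP under these rules. The alternative S rule S → S Conj S likewise has no satisfying split.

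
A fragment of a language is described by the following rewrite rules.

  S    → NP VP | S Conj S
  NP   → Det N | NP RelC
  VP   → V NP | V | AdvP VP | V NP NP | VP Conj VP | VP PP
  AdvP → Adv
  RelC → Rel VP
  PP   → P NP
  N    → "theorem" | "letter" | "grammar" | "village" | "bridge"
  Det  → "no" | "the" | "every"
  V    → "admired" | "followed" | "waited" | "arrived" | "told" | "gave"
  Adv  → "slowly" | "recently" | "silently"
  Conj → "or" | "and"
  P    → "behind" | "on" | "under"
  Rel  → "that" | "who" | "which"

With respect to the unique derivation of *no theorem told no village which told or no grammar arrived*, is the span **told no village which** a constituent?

[S [S [NP [Det no] [N theorem]] [VP [V told] [NP [NP [Det no] [N village]] [RelC [Rel which] [VP [V told]]]]]] [Conj or] [S [NP [Det no] [N grammar]] [VP [V arrived]]]]
The smallest constituent containing 'told no village which' is the VP spanning 'told no village which told'; no single node in the tree dominates exactly the given words.

No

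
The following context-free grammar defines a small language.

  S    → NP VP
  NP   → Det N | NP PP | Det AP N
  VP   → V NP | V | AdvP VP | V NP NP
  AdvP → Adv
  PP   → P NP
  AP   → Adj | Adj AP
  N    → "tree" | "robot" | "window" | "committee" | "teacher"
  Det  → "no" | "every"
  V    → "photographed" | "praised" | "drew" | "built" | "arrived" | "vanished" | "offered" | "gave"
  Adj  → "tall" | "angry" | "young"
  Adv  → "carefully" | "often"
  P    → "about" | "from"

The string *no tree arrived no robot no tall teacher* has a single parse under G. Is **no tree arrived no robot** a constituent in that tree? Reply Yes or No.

[S [NP [Det no] [N tree]] [VP [V arrived] [NP [Det no] [N robot]] [NP [Det no] [AP [Adj tall]] [N teacher]]]]
The smallest constituent containing 'no tree arrived no robot' is the S spanning 'no tree arrived no robot no tall teacher'; no single node in the tree dominates exactly the given words.

No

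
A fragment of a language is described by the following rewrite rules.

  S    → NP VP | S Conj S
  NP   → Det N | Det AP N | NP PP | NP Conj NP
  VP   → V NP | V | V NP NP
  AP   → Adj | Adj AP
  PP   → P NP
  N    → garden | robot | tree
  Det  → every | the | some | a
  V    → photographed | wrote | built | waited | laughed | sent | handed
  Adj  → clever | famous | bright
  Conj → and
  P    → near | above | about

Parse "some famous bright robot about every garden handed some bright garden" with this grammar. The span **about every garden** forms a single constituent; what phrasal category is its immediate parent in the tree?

S
  NP
    NP
      Det: some
      AP
        Adj: famous
        AP
          Adj: bright
      N: robot
    PP
      P: about
      NP
        Det: every
        N: garden
  VP
    V: handed
    NP
      Det: some
      AP
        Adj: bright
      N: garden
The span 'about every garden' is the PP node built by PP → P NP.
Its mother is the NP built by NP → NP PP.

NP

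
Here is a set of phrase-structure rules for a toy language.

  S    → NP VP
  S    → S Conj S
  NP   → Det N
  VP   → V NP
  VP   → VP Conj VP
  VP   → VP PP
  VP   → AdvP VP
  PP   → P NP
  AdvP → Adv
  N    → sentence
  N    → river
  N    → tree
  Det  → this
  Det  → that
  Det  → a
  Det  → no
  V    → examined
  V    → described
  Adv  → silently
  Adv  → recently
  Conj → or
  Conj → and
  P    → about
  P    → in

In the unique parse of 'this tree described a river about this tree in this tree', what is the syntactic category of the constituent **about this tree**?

[S [NP [Det this] [N tree]] [VP [VP [VP [V described] [NP [Det a] [N river]]] [PP [P about] [NP [Det this] [N tree]]]] [PP [P in] [NP [Det this] [N tree]]]]]
The span 'about this tree' is the PP node built by PP → P NP.

PP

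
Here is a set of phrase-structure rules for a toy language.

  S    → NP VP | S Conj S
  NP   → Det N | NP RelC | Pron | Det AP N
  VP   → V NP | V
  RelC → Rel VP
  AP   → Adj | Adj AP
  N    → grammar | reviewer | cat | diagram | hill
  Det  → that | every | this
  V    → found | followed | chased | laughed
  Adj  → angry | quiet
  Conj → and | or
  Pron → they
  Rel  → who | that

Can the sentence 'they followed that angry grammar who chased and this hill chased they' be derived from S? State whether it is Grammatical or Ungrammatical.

S
  S
    NP
      Pron: they
    VP
      V: followed
      NP
        NP
          Det: that
          AP
            Adj: angry
          N: grammar
        RelC
          Rel: who
          VP
            V: chased
  Conj: and
  S
    NP
      Det: this
      N: hill
    VP
      V: chased
      NP
        Pron: they
Each bracket corresponds to one application of a listed rule, so the string is derivable from S.

Grammatical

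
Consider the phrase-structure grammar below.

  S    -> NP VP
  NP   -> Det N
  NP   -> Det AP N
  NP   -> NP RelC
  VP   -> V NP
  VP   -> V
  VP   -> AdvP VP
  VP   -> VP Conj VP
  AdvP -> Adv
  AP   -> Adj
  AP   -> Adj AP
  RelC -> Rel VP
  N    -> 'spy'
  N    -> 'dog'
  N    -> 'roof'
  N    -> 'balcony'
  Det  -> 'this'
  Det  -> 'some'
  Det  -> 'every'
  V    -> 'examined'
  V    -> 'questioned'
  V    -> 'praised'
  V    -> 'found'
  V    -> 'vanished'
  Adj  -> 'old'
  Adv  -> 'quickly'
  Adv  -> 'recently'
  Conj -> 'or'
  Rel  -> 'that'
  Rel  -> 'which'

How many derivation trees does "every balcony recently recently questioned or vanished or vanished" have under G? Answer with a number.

Two of the 9 distinct bracketings:
[S [NP [Det every] [N balcony]] [VP [AdvP [Adv recently]] [VP [AdvP [Adv recently]] [VP [VP [V questioned]] [Conj or] [VP [VP [V vanished]] [Conj or] [VP [V vanished]]]]]]]
[S [NP [Det every] [N balcony]] [VP [AdvP [Adv recently]] [VP [AdvP [Adv recently]] [VP [VP [VP [V questioned]] [Conj or] [VP [V vanished]]] [Conj or] [VP [V vanished]]]]]]
The trees differ in how a recursive rule is bracketed over the same span.

9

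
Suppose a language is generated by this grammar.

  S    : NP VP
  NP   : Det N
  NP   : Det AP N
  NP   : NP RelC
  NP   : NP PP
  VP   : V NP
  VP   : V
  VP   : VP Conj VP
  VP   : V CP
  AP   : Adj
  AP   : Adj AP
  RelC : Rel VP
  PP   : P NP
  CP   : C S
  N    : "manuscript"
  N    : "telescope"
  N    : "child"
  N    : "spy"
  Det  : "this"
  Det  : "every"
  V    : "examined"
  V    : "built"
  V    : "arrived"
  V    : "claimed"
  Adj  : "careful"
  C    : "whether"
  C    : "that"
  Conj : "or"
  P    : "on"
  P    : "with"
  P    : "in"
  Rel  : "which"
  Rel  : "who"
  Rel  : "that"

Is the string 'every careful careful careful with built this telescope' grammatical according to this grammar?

An Adj word can never sit immediately before a P word in any string this grammar generates, so the substring 'careful with' rules out a derivation.

Ungrammatical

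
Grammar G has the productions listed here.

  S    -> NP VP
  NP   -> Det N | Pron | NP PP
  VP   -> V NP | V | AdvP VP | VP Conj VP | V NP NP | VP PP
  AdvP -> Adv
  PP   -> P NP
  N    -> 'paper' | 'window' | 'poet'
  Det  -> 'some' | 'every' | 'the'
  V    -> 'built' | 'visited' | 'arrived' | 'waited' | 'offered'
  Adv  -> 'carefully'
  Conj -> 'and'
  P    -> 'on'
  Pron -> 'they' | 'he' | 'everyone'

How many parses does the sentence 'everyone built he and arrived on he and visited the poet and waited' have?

Two of the 7 distinct bracketings:
[S [NP [Pron everyone]] [VP [VP [V built] [NP [Pron he]]] [Conj and] [VP [VP [VP [V arrived]] [PP [P on] [NP [Pron he]]]] [Conj and] [VP [VP [V visited] [NP [Det the] [N poet]]] [Conj and] [VP [V waited]]]]]]
[S [NP [Pron everyone]] [VP [VP [V built] [NP [Pron he]]] [Conj and] [VP [VP [VP [VP [V arrived]] [PP [P on] [NP [Pron he]]]] [Conj and] [VP [V visited] [NP [Det the] [N poet]]]] [Conj and] [VP [V waited]]]]]
The trees differ in how a recursive rule is bracketed over the same span.

7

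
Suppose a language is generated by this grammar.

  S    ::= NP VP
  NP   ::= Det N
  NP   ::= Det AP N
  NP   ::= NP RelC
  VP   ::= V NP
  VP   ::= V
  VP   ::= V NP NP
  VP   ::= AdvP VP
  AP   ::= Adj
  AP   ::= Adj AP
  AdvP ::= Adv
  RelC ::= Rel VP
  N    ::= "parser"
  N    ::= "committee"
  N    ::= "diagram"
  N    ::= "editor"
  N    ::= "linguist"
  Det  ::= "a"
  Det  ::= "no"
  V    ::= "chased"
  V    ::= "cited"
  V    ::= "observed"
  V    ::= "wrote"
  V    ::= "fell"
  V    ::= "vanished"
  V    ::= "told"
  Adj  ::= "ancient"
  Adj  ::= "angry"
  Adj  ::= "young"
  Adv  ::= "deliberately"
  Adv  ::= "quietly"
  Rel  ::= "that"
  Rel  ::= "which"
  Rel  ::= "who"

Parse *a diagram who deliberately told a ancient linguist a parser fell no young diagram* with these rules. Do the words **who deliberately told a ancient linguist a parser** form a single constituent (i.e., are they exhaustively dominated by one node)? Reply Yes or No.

Yes

[S [NP [NP [Det a] [N diagram]] [RelC [Rel who] [VP [AdvP [Adv deliberately]] [VP [V told] [NP [Det a] [AP [Adj ancient]] [N linguist]] [NP [Det a] [N parser]]]]]] [VP [V fell] [NP [Det no] [AP [Adj young]] [N diagram]]]]
The words 'who deliberately told a ancient linguist a parser' are exhaustively dominated by a single RelC node (built by RelC → Rel VP), so they form a constituent.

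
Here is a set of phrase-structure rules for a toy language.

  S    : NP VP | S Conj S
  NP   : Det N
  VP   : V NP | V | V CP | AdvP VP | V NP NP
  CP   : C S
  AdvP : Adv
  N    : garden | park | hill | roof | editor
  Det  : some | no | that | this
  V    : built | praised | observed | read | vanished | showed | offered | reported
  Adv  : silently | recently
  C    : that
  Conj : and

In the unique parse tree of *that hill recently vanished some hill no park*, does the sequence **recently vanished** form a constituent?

[S [NP [Det that] [N hill]] [VP [AdvP [Adv recently]] [VP [V vanished] [NP [Det some] [N hill]] [NP [Det no] [N park]]]]]
The smallest constituent containing 'recently vanished' is the VP spanning 'recently vanished some hill no park'; no single node in the tree dominates exactly the given words.

No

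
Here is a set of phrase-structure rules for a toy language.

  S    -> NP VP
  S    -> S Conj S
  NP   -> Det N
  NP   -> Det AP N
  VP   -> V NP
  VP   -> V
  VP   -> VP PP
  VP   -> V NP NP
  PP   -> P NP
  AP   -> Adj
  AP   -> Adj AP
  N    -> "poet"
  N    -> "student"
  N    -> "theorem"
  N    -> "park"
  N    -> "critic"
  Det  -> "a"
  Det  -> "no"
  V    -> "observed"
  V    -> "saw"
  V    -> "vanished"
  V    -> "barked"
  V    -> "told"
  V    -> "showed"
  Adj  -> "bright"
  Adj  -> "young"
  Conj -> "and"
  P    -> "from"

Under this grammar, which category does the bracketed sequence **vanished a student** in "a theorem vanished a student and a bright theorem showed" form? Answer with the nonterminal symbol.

VP

S
  S
    NP
      Det: a
      N: theorem
    VP
      V: vanished
      NP
        Det: a
        N: student
  Conj: and
  S
    NP
      Det: a
      AP
        Adj: bright
      N: theorem
    VP
      V: showed
The span 'vanished a student' is the VP node built by VP → V NP.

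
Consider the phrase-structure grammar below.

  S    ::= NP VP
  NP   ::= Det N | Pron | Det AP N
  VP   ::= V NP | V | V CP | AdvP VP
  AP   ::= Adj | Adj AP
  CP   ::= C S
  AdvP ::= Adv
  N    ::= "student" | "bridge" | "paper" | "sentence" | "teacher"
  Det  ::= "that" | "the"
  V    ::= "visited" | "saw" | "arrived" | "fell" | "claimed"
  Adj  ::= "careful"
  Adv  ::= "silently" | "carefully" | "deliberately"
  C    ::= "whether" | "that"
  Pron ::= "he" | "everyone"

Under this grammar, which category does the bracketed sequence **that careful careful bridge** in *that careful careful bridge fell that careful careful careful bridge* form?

NP

[S [NP [Det that] [AP [Adj careful] [AP [Adj careful]]] [N bridge]] [VP [V fell] [NP [Det that] [AP [Adj careful] [AP [Adj careful] [AP [Adj careful]]]] [N bridge]]]]
The span 'that careful careful bridge' is the NP node built by NP → Det AP N.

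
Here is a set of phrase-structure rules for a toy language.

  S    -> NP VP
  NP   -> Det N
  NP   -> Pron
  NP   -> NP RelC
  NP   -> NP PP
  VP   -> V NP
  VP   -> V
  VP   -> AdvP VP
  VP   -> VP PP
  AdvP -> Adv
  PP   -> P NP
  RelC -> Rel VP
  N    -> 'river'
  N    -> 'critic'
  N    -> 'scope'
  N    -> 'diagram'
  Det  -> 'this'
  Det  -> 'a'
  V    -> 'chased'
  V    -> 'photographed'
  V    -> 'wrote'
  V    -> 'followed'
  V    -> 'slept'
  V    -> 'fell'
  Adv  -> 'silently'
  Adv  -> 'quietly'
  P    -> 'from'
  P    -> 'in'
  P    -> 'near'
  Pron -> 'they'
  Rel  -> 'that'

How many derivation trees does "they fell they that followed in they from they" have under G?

Two of the 9 distinct bracketings:
[S [NP [Pron they]] [VP [V fell] [NP [NP [Pron they]] [RelC [Rel that] [VP [VP [V followed]] [PP [P in] [NP [NP [Pron they]] [PP [P from] [NP [Pron they]]]]]]]]]]
[S [NP [Pron they]] [VP [V fell] [NP [NP [Pron they]] [RelC [Rel that] [VP [VP [VP [V followed]] [PP [P in] [NP [Pron they]]]] [PP [P from] [NP [Pron they]]]]]]]]
The difference turns on whether NP → NP PP is used at the relevant span, versus an alternative expansion of NP.

9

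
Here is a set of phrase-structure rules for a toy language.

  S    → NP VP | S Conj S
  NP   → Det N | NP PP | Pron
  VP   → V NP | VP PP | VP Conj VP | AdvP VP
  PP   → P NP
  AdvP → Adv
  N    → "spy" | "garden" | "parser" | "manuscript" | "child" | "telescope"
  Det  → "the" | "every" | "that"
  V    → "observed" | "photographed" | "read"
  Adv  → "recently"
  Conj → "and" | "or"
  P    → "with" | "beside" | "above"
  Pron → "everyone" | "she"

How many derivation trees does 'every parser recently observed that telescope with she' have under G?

3

Two of the 3 distinct bracketings:
[S [NP [Det every] [N parser]] [VP [VP [AdvP [Adv recently]] [VP [V observed] [NP [Det that] [N telescope]]]] [PP [P with] [NP [Pron she]]]]]
[S [NP [Det every] [N parser]] [VP [AdvP [Adv recently]] [VP [V observed] [NP [NP [Det that] [N telescope]] [PP [P with] [NP [Pron she]]]]]]]
The difference turns on whether NP → NP PP is used at the relevant span, versus an alternative expansion of NP.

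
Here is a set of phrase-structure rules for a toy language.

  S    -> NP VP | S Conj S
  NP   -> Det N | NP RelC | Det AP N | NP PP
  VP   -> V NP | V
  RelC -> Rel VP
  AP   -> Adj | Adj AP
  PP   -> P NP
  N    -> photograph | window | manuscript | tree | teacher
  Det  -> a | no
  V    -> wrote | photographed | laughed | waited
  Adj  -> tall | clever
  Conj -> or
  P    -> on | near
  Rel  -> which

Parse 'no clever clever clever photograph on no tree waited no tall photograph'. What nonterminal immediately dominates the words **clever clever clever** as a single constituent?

[S [NP [NP [Det no] [AP [Adj clever] [AP [Adj clever] [AP [Adj clever]]]] [N photograph]] [PP [P on] [NP [Det no] [N tree]]]] [VP [V waited] [NP [Det no] [AP [Adj tall]] [N photograph]]]]
The span 'clever clever clever' is the AP node built by AP → Adj AP.

AP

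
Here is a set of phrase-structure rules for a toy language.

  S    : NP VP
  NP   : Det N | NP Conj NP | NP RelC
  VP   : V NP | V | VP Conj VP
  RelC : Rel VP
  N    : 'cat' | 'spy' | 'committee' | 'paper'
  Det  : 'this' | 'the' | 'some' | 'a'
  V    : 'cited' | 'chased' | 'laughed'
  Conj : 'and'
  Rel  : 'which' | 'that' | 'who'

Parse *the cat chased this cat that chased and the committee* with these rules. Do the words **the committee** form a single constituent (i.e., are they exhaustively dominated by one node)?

[S [NP [Det the] [N cat]] [VP [V chased] [NP [NP [NP [Det this] [N cat]] [RelC [Rel that] [VP [V chased]]]] [Conj and] [NP [Det the] [N committee]]]]]
The words 'the committee' are exhaustively dominated by a single NP node (built by NP → Det N), so they form a constituent.

Yes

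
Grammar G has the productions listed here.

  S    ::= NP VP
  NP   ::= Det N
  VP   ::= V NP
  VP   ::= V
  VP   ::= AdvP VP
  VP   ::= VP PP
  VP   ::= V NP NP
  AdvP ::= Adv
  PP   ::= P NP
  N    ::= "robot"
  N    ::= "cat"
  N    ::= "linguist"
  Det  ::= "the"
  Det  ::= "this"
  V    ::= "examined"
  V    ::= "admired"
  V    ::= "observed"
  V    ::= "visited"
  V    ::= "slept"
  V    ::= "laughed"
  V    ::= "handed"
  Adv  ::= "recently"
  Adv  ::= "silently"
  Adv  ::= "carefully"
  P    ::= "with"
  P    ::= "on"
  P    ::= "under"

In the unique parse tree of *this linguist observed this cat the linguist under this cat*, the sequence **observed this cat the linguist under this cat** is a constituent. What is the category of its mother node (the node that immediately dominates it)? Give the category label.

S

S
  NP
    Det: this
    N: linguist
  VP
    VP
      V: observed
      NP
        Det: this
        N: cat
      NP
        Det: the
        N: linguist
    PP
      P: under
      NP
        Det: this
        N: cat
The span 'observed this cat the linguist under this cat' is the VP node built by VP → VP PP.
Its mother is the S built by S → NP VP.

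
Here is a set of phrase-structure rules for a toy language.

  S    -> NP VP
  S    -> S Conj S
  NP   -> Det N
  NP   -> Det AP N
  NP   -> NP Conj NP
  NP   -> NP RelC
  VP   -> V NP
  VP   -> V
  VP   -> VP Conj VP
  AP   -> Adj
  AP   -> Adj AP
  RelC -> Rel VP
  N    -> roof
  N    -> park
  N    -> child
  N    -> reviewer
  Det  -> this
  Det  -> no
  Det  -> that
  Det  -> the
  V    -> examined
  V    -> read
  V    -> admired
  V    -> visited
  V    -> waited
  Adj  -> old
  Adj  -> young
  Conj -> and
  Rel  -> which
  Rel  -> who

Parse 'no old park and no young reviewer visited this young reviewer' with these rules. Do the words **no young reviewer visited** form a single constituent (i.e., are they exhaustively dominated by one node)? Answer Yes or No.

[S [NP [NP [Det no] [AP [Adj old]] [N park]] [Conj and] [NP [Det no] [AP [Adj young]] [N reviewer]]] [VP [V visited] [NP [Det this] [AP [Adj young]] [N reviewer]]]]
The smallest constituent containing 'no young reviewer visited' is the S spanning 'no old park and no young reviewer visited this young reviewer'; no single node in the tree dominates exactly the given words.

No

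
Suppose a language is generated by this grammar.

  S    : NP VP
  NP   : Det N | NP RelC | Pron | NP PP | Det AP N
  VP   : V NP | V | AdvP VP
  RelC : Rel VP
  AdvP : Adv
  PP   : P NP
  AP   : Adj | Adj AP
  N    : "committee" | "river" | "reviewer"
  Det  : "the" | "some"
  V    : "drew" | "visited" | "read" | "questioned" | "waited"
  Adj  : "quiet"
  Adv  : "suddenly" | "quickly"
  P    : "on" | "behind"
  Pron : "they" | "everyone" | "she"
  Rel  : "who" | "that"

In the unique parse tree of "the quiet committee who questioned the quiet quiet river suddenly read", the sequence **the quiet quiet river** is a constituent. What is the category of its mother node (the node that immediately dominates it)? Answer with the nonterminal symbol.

VP

[S [NP [NP [Det the] [AP [Adj quiet]] [N committee]] [RelC [Rel who] [VP [V questioned] [NP [Det the] [AP [Adj quiet] [AP [Adj quiet]]] [N river]]]]] [VP [AdvP [Adv suddenly]] [VP [V read]]]]
The span 'the quiet quiet river' is the NP node built by NP → Det AP N.
Its mother is the VP built by VP → V NP.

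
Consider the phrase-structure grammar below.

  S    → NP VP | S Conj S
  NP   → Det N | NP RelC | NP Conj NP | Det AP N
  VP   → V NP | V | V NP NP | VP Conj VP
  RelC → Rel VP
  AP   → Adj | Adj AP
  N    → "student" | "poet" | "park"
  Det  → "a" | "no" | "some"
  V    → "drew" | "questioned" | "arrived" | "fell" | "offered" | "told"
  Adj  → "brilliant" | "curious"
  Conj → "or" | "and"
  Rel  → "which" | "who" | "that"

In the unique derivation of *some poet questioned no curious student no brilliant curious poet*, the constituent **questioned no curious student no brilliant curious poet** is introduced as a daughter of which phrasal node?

S

[S [NP [Det some] [N poet]] [VP [V questioned] [NP [Det no] [AP [Adj curious]] [N student]] [NP [Det no] [AP [Adj brilliant] [AP [Adj curious]]] [N poet]]]]
The span 'questioned no curious student no brilliant curious poet' is the VP node built by VP → V NP NP.
Its mother is the S built by S → NP VP.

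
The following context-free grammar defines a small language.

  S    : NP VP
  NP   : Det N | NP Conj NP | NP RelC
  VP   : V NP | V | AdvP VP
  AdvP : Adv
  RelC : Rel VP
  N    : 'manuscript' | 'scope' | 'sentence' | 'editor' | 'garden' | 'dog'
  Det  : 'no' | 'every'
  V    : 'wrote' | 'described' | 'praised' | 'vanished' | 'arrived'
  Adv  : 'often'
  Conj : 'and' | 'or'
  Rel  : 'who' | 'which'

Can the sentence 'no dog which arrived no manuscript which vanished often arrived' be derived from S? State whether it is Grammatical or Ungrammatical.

Grammatical

S
  NP
    NP
      Det: no
      N: dog
    RelC
      Rel: which
      VP
        V: arrived
        NP
          NP
            Det: no
            N: manuscript
          RelC
            Rel: which
            VP
              V: vanished
  VP
    AdvP
      Adv: often
    VP
      V: arrived
Each bracket corresponds to one application of a listed rule, so the string is derivable from S.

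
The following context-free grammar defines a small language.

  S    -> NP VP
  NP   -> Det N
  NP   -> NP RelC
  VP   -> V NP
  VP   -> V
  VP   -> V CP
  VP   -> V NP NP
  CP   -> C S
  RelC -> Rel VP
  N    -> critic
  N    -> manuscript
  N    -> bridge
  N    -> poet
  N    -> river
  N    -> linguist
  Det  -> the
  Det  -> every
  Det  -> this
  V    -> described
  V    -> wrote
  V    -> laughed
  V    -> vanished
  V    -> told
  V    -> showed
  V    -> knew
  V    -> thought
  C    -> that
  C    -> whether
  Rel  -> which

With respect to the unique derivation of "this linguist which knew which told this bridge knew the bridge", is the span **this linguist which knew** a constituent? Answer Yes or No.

[S [NP [NP [NP [Det this] [N linguist]] [RelC [Rel which] [VP [V knew]]]] [RelC [Rel which] [VP [V told] [NP [Det this] [N bridge]]]]] [VP [V knew] [NP [Det the] [N bridge]]]]
The words 'this linguist which knew' are exhaustively dominated by a single NP node (built by NP → NP RelC), so they form a constituent.

Yes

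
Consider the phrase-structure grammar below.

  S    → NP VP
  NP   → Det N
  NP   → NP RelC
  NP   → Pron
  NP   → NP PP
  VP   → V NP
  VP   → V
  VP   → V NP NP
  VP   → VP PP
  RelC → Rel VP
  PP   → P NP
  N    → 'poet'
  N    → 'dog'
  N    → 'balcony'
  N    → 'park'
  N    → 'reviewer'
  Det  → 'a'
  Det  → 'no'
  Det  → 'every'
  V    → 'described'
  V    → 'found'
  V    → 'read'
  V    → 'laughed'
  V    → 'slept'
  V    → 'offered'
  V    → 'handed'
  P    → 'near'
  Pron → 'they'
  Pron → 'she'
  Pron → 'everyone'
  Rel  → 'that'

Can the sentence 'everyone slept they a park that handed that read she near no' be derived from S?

Ungrammatical

For S → NP VP, the only prefix that parses as NP is 'everyone', but the remainder 'slept they a park that handed that read she near no' is not a VP under these rules.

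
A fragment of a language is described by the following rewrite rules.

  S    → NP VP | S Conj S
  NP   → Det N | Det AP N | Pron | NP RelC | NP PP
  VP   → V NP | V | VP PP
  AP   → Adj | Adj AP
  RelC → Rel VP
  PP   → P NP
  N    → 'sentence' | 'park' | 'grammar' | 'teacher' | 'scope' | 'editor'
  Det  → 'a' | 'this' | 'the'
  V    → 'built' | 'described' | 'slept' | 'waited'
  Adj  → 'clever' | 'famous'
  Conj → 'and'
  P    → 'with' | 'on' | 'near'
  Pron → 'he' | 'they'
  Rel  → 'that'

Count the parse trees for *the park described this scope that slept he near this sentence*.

Two of the 4 distinct bracketings:
[S [NP [Det the] [N park]] [VP [V described] [NP [NP [Det this] [N scope]] [RelC [Rel that] [VP [V slept] [NP [NP [Pron he]] [PP [P near] [NP [Det this] [N sentence]]]]]]]]]
[S [NP [Det the] [N park]] [VP [V described] [NP [NP [Det this] [N scope]] [RelC [Rel that] [VP [VP [V slept] [NP [Pron he]]] [PP [P near] [NP [Det this] [N sentence]]]]]]]]
The difference turns on whether NP → NP PP is used at the relevant span, versus an alternative expansion of NP.

4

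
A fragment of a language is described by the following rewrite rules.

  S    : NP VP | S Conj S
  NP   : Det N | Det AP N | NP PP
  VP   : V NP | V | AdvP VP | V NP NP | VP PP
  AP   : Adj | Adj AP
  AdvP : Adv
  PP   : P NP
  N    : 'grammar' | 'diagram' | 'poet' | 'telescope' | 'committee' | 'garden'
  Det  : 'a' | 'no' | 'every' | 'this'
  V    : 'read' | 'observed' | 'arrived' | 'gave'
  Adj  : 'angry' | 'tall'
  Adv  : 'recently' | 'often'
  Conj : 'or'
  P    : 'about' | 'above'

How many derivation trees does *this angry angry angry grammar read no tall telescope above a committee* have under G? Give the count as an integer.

The two bracketings:
[S [NP [Det this] [AP [Adj angry] [AP [Adj angry] [AP [Adj angry]]]] [N grammar]] [VP [V read] [NP [NP [Det no] [AP [Adj tall]] [N telescope]] [PP [P above] [NP [Det a] [N committee]]]]]]
[S [NP [Det this] [AP [Adj angry] [AP [Adj angry] [AP [Adj angry]]]] [N grammar]] [VP [VP [V read] [NP [Det no] [AP [Adj tall]] [N telescope]]] [PP [P above] [NP [Det a] [N committee]]]]]
The difference turns on whether NP → NP PP is used at the relevant span, versus an alternative expansion of NP.

2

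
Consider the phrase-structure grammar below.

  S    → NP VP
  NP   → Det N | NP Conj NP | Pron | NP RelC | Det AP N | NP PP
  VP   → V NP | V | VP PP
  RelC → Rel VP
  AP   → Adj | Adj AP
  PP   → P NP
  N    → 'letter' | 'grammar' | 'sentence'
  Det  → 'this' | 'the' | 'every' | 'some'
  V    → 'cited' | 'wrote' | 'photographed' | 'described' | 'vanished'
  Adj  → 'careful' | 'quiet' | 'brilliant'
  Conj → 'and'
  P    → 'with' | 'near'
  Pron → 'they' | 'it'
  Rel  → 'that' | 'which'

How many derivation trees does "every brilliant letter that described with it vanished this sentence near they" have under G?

Two of the 4 distinct bracketings:
[S [NP [NP [Det every] [AP [Adj brilliant]] [N letter]] [RelC [Rel that] [VP [VP [V described]] [PP [P with] [NP [Pron it]]]]]] [VP [V vanished] [NP [NP [Det this] [N sentence]] [PP [P near] [NP [Pron they]]]]]]
[S [NP [NP [Det every] [AP [Adj brilliant]] [N letter]] [RelC [Rel that] [VP [VP [V described]] [PP [P with] [NP [Pron it]]]]]] [VP [VP [V vanished] [NP [Det this] [N sentence]]] [PP [P near] [NP [Pron they]]]]]
The difference turns on whether NP → NP PP is used at the relevant span, versus an alternative expansion of NP.

4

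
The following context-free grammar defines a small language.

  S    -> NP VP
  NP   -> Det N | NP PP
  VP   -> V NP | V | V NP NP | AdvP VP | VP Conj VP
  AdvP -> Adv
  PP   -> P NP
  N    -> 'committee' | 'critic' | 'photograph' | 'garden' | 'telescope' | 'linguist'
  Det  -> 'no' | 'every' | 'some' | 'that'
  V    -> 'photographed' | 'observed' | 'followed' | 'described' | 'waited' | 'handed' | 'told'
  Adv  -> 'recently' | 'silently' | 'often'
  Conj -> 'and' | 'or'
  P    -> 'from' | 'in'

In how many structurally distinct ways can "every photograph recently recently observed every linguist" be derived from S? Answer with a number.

[S [NP [Det every] [N photograph]] [VP [AdvP [Adv recently]] [VP [AdvP [Adv recently]] [VP [V observed] [NP [Det every] [N linguist]]]]]]
No rule offers an alternative attachment or grouping for any span, so this is the only derivation.

1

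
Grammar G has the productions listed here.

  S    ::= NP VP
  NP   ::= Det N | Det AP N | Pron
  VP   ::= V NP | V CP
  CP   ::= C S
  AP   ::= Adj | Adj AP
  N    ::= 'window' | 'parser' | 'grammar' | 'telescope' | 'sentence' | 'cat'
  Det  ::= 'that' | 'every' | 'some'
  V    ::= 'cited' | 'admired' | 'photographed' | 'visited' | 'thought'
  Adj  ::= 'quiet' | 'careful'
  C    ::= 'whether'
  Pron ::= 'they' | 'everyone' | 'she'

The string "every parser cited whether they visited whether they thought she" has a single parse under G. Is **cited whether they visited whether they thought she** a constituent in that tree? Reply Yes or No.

[S [NP [Det every] [N parser]] [VP [V cited] [CP [C whether] [S [NP [Pron they]] [VP [V visited] [CP [C whether] [S [NP [Pron they]] [VP [V thought] [NP [Pron she]]]]]]]]]]
The words 'cited whether they visited whether they thought she' are exhaustively dominated by a single VP node (built by VP → V CP), so they form a constituent.

Yes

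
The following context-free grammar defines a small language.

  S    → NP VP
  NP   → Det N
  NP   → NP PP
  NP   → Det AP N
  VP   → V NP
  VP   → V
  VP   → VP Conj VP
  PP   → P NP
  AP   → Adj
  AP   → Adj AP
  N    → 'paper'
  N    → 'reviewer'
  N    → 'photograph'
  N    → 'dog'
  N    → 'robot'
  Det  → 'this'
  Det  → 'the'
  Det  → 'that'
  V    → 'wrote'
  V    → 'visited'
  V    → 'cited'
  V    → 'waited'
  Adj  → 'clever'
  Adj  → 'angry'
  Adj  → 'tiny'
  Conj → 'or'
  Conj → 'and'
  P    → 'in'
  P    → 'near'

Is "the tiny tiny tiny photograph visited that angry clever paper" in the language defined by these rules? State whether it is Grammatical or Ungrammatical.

Grammatical

[S [NP [Det the] [AP [Adj tiny] [AP [Adj tiny] [AP [Adj tiny]]]] [N photograph]] [VP [V visited] [NP [Det that] [AP [Adj angry] [AP [Adj clever]]] [N paper]]]]
Every word is introduced by a lexical rule and the phrasal rules combine the resulting categories into a single S.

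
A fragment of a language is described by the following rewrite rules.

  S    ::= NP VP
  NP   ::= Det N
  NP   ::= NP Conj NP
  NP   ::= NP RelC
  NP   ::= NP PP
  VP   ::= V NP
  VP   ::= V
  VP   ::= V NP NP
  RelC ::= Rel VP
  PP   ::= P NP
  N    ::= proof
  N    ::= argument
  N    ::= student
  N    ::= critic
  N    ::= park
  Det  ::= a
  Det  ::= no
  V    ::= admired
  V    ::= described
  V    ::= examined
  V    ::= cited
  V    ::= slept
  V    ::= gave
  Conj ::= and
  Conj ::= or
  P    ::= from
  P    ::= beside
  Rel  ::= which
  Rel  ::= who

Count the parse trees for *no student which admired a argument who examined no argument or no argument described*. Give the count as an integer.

7

Two of the 7 distinct bracketings:
[S [NP [NP [NP [Det no] [N student]] [RelC [Rel which] [VP [V admired] [NP [NP [Det a] [N argument]] [RelC [Rel who] [VP [V examined] [NP [Det no] [N argument]]]]]]]] [Conj or] [NP [Det no] [N argument]]] [VP [V described]]]
[S [NP [NP [NP [Det no] [N student]] [RelC [Rel which] [VP [V admired] [NP [NP [Det a] [N argument]] [RelC [Rel who] [VP [V examined]]]] [NP [Det no] [N argument]]]]] [Conj or] [NP [Det no] [N argument]]] [VP [V described]]]
The difference turns on whether VP → V NP is used at the relevant span, versus an alternative expansion of VP.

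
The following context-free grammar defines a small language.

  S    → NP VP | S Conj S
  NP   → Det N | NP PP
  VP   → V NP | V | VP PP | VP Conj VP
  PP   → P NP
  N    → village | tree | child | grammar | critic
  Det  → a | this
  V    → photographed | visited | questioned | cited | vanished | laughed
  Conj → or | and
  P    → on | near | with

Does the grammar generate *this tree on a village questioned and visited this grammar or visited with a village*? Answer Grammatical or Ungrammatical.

[S [NP [NP [Det this] [N tree]] [PP [P on] [NP [Det a] [N village]]]] [VP [VP [VP [V questioned]] [Conj and] [VP [VP [V visited] [NP [Det this] [N grammar]]] [Conj or] [VP [V visited]]]] [PP [P with] [NP [Det a] [N village]]]]]
Every word is introduced by a lexical rule and the phrasal rules combine the resulting categories into a single S.

Grammatical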